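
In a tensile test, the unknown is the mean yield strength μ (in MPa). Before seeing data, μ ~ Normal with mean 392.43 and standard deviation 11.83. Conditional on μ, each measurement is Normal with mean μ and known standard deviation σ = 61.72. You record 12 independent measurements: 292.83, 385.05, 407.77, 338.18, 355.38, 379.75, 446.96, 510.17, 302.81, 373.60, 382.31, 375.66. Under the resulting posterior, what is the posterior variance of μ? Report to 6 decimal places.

For Normal data with known variance σ², a Normal(μ₀, σ₀²) prior on μ is conjugate. Posterior precision = 1/σ₀² + n/σ²; posterior mean is the precision-weighted average of μ₀ and x̄.
σ₀² = 11.83² = 139.9489, σ² = 61.72² = 3809.3584; σ² + n·σ₀² = 3809.3584 + 12·139.9489 = 5488.7452.
Posterior precision = 1/σ₀² + n/σ² = 1/139.9489 + 12/3809.3584 = (σ² + n·σ₀²)/(σ₀²σ²) = 5488.7452/(139.9489·3809.3584); posterior variance σₙ² = σ₀²σ²/(σ² + n·σ₀²) = 139.9489·3809.3584/5488.7452 = 97.128852.

97.128852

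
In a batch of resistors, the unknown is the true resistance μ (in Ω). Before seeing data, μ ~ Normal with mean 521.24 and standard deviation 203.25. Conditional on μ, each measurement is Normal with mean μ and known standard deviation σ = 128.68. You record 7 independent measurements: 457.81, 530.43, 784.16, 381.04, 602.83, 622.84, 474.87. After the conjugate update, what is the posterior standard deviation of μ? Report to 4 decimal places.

47.3011

For Normal data with known variance σ², a Normal(μ₀, σ₀²) prior on μ is conjugate. Posterior precision = 1/σ₀² + n/σ²; posterior mean is the precision-weighted average of μ₀ and x̄.
σ₀² = 203.25² = 41310.5625, σ² = 128.68² = 16558.5424; σ² + n·σ₀² = 16558.5424 + 7·41310.5625 = 305732.4799.
Posterior precision = 1/σ₀² + n/σ² = 1/41310.5625 + 7/16558.5424 = (σ² + n·σ₀²)/(σ₀²σ²) = 305732.4799/(41310.5625·16558.5424); posterior variance σₙ² = σ₀²σ²/(σ² + n·σ₀²) = 41310.5625·16558.5424/305732.4799 = 2237.389698.
Posterior SD = √σₙ² = √(41310.5625·16558.5424/305732.4799) = 47.3011.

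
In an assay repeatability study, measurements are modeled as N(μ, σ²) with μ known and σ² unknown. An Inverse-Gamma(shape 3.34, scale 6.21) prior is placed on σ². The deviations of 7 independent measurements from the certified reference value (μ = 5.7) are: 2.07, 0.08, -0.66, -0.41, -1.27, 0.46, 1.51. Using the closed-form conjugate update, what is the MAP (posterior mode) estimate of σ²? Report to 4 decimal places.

1.3660

With known mean μ and an Inverse-Gamma(α, β) prior on σ², the Normal likelihood is conjugate: posterior is Inv-Gamma(α + n/2, β + Σ(xᵢ−μ)²/2).
Σ(xᵢ−μ)² = (2.07)² + (0.08)² + (-0.66)² + (-0.41)² + (-1.27)² + (0.46)² + (1.51)² = 8.9996.
Posterior: Inv-Gamma(3.34 + 7/2, 6.21 + 8.9996/2) = Inv-Gamma(6.84, 10.70980).
Mode = β/(α+1) = 10.70980/7.84 = 1.3660.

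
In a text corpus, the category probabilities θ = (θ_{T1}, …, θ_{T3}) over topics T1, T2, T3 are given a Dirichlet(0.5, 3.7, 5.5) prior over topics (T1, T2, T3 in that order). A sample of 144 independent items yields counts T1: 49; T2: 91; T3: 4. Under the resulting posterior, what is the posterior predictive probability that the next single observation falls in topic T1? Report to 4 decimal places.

0.3221

The Dirichlet prior is conjugate to the Multinomial likelihood: each posterior αⱼ = prior αⱼ + observed count nⱼ.
Posterior concentration: (49.5, 94.7, 9.5), total = 153.7.
P(next = T1 | data) = α_{T1}/Σα = 0.3221.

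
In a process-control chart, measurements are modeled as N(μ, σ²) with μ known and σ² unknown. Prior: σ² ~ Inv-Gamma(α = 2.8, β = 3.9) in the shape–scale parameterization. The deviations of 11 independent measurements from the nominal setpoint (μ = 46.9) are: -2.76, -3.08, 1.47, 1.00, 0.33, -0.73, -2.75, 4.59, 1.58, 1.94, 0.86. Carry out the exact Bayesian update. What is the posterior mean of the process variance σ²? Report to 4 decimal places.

4.4066

With known mean μ and an Inverse-Gamma(α, β) prior on σ², the Normal likelihood is conjugate: posterior is Inv-Gamma(α + n/2, β + Σ(xᵢ−μ)²/2).
Σ(xᵢ−μ)² = (-2.76)² + (-3.08)² + (1.47)² + (1.00)² + (0.33)² + (-0.73)² + (-2.75)² + (4.59)² + (1.58)² + (1.94)² + (0.86)² = 56.5369.
Posterior: Inv-Gamma(2.8 + 11/2, 3.9 + 56.5369/2) = Inv-Gamma(8.30, 32.16845).
E[σ²|data] = β/(α−1) = 32.16845/7.30 = 4.4066.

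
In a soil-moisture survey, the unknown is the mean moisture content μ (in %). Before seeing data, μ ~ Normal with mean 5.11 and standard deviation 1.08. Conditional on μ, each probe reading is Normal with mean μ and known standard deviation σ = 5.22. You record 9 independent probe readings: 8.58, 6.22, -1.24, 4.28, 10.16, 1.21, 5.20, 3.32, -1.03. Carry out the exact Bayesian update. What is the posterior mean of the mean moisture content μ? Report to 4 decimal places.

For Normal data with known variance σ², a Normal(μ₀, σ₀²) prior on μ is conjugate. Posterior precision = 1/σ₀² + n/σ²; posterior mean is the precision-weighted average of μ₀ and x̄.
Σxᵢ = 8.58 + 6.22 + (-1.24) + 4.28 + 10.16 + 1.21 + 5.20 + 3.32 + (-1.03) = 36.7, so n·x̄ = 36.7.
σ₀² = 1.08² = 1.1664, σ² = 5.22² = 27.2484; σ² + n·σ₀² = 27.2484 + 9·1.1664 = 37.746.
Posterior mean = (μ₀/σ₀² + n·x̄/σ²)/(1/σ₀² + n/σ²) = (σ²·μ₀ + σ₀²·n·x̄)/(σ² + n·σ₀²) = (27.2484·5.11 + 1.1664·36.7)/37.746 = 182.046204/37.746 = 4.8229.

4.8229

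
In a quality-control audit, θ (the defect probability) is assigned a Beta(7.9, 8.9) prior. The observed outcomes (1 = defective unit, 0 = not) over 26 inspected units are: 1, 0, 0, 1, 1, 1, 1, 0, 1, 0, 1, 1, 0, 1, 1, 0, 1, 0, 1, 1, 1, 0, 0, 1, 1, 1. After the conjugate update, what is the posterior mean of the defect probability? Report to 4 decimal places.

0.5818

The Beta prior is conjugate to a Binomial/Bernoulli likelihood; the update adds successes to α and failures to β.
Posterior: Beta(α+k, β+n−k) = Beta(7.9+17, 8.9+9) = Beta(24.9, 17.9).
Posterior mean = α/(α+β) = 24.9/42.8 = 0.5818.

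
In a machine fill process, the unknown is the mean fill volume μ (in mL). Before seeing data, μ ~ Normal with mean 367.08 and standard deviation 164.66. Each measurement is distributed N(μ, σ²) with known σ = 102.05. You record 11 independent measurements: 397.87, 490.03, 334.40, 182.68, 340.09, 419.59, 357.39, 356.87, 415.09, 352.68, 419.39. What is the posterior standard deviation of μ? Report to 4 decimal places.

30.2457

For Normal data with known variance σ², a Normal(μ₀, σ₀²) prior on μ is conjugate. Posterior precision = 1/σ₀² + n/σ²; posterior mean is the precision-weighted average of μ₀ and x̄.
σ₀² = 164.66² = 27112.9156, σ² = 102.05² = 10414.2025; σ² + n·σ₀² = 10414.2025 + 11·27112.9156 = 308656.2741.
Posterior precision = 1/σ₀² + n/σ² = 1/27112.9156 + 11/10414.2025 = (σ² + n·σ₀²)/(σ₀²σ²) = 308656.2741/(27112.9156·10414.2025); posterior variance σₙ² = σ₀²σ²/(σ² + n·σ₀²) = 27112.9156·10414.2025/308656.2741 = 914.802054.
Posterior SD = √σₙ² = √(27112.9156·10414.2025/308656.2741) = 30.2457.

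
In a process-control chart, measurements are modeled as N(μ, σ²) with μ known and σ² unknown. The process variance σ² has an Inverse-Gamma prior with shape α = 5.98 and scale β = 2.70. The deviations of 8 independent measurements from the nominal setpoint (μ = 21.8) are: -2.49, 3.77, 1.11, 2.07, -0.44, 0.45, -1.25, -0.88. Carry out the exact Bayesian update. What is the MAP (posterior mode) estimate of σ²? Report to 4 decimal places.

With known mean μ and an Inverse-Gamma(α, β) prior on σ², the Normal likelihood is conjugate: posterior is Inv-Gamma(α + n/2, β + Σ(xᵢ−μ)²/2).
Σ(xᵢ−μ)² = (-2.49)² + (3.77)² + (1.11)² + (2.07)² + (-0.44)² + (0.45)² + (-1.25)² + (-0.88)² = 28.6630.
Posterior: Inv-Gamma(5.98 + 8/2, 2.70 + 28.6630/2) = Inv-Gamma(9.98, 17.03150).
Mode = β/(α+1) = 17.03150/10.98 = 1.5511.

1.5511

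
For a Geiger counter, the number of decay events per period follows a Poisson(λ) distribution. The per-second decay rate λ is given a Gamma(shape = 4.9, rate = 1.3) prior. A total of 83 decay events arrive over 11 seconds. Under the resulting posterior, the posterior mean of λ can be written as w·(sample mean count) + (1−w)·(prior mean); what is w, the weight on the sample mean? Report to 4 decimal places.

With a Gamma(shape α, rate β) prior, the Poisson likelihood is conjugate: the posterior is Gamma(α + ΣXᵢ, β + n).
Posterior mean = (α₀+S)/(β₀+n) = [n/(β₀+n)]·(S/n) + [β₀/(β₀+n)]·(α₀/β₀), so only n and β₀ enter the weight.
Weight on data w = n/(β₀+n) = 11/(1.3+11) = 11/12.3 = 0.8943.

0.8943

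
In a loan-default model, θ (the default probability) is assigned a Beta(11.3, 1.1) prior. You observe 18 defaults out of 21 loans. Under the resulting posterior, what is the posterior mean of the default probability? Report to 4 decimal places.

The Beta prior is conjugate to a Binomial/Bernoulli likelihood; the update adds successes to α and failures to β.
Posterior: Beta(α+k, β+n−k) = Beta(11.3+18, 1.1+3) = Beta(29.3, 4.1).
Posterior mean = α/(α+β) = 29.3/33.4 = 0.8772.

0.8772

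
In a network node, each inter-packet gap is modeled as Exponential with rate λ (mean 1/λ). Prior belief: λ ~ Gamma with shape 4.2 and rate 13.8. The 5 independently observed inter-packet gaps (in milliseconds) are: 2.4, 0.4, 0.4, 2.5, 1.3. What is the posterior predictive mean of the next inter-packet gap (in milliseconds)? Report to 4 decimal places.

With a Gamma(shape α, rate β) prior on the exponential rate λ, the posterior after n observations with total T = Σxᵢ is Gamma(α+n, β+T).
Sum of observations T = 7.0 milliseconds; n = 5.
Posterior: Gamma(4.2+5, 13.8+7.0) = Gamma(9.2, 20.8).
The predictive distribution for the next observation is Lomax; its mean is β/(α−1) = 20.8/8.2 = 2.5366.

2.5366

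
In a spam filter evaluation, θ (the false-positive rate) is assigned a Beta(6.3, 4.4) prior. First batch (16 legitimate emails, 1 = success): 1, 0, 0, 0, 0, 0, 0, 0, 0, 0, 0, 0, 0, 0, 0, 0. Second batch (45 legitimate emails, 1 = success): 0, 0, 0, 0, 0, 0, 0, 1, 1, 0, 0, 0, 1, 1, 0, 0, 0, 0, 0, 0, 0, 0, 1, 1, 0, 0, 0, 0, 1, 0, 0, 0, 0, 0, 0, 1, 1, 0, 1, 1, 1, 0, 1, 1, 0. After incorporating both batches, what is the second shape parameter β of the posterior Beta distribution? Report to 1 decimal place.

50.4

The Beta prior is conjugate to a Binomial/Bernoulli likelihood; the update adds successes to α and failures to β.
After batch 1: Beta(6.3+1, 4.4+15) = Beta(7.3, 19.4).
After batch 2: Beta(7.3+14, 19.4+31) = Beta(21.3, 50.4).
Posterior β = 50.4.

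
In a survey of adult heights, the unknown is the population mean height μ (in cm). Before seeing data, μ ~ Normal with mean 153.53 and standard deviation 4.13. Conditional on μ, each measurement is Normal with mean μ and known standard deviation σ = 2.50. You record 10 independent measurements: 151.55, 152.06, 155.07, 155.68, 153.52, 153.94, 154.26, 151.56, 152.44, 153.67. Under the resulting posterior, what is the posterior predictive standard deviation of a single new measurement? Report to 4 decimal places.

2.6178

For Normal data with known variance σ², a Normal(μ₀, σ₀²) prior on μ is conjugate. Posterior precision = 1/σ₀² + n/σ²; posterior mean is the precision-weighted average of μ₀ and x̄.
σ₀² = 4.13² = 17.0569, σ² = 2.50² = 6.25; σ² + n·σ₀² = 6.25 + 10·17.0569 = 176.819.
Posterior precision = 1/σ₀² + n/σ² = 1/17.0569 + 10/6.25 = (σ² + n·σ₀²)/(σ₀²σ²) = 176.819/(17.0569·6.25); posterior variance σₙ² = σ₀²σ²/(σ² + n·σ₀²) = 17.0569·6.25/176.819 = 0.602908.
Predictive variance for one new observation = σₙ² + σ² = 17.0569·6.25/176.819 + 6.25 = σ²·(σ₀² + 176.819)/176.819 = 6.25·193.8759/176.819 = 6.852908; SD = √(6.25·193.8759/176.819) = 2.6178.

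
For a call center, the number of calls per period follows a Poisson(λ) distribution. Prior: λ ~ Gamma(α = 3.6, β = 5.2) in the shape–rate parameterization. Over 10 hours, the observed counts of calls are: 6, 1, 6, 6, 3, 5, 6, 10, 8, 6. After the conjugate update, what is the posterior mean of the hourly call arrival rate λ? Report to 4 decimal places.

3.9868

With a Gamma(shape α, rate β) prior, the Poisson likelihood is conjugate: the posterior is Gamma(α + ΣXᵢ, β + n).
Sum of counts S = 57 over n = 10 hours.
Posterior: Gamma(α+S, β+n) = Gamma(3.6+57, 5.2+10) = Gamma(60.6, 15.2).
Posterior mean = α/β = 60.6/15.2 = 3.9868.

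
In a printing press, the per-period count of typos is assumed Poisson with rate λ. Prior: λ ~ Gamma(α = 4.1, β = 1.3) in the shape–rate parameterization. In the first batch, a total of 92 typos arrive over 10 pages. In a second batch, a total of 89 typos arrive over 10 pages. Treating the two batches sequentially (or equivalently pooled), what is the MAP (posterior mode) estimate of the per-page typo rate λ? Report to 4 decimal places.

8.6432

With a Gamma(shape α, rate β) prior, the Poisson likelihood is conjugate: the posterior is Gamma(α + ΣXᵢ, β + n).
After batch 1: Gamma(α+S, β+n) = Gamma(4.1+92, 1.3+10) = Gamma(96.1, 11.3).
After batch 2: Gamma(α+S, β+n) = Gamma(96.1+89, 11.3+10) = Gamma(185.1, 21.3).
Mode of Gamma(α,β) for α≥1 is (α−1)/β = 184.1/21.3 = 8.6432.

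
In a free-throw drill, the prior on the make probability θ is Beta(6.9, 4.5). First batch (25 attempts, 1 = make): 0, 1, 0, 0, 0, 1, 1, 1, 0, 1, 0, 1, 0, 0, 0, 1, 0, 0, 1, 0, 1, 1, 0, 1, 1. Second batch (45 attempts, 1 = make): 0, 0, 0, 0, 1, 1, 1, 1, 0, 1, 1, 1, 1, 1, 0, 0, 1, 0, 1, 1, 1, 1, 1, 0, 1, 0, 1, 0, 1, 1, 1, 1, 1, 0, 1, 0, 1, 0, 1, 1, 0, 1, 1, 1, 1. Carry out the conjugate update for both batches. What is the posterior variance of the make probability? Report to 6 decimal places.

0.002911

The Beta prior is conjugate to a Binomial/Bernoulli likelihood; the update adds successes to α and failures to β.
After batch 1: Beta(6.9+12, 4.5+13) = Beta(18.9, 17.5).
After batch 2: Beta(18.9+30, 17.5+15) = Beta(48.9, 32.5).
Var = αβ/((α+β)²(α+β+1)) = 48.9·32.5/(81.4²·82.4) = 0.002911.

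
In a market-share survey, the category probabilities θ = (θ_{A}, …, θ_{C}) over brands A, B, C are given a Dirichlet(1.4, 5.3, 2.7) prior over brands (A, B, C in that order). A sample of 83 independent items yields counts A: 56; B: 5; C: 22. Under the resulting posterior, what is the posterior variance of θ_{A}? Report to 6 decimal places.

The Dirichlet prior is conjugate to the Multinomial likelihood: each posterior αⱼ = prior αⱼ + observed count nⱼ.
Posterior concentration: (57.4, 10.3, 24.7), total = 92.4.
Var[θ_j] = α_j(Σα−α_j)/((Σα)²(Σα+1)) = 57.4·35.0/(92.4²·93.4) = 0.002519.

0.002519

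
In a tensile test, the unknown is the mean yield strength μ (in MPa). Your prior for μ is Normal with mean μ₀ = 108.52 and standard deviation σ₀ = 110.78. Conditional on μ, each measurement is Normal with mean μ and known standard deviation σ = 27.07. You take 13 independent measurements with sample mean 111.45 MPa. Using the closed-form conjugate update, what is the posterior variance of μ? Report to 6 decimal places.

56.110346

For Normal data with known variance σ², a Normal(μ₀, σ₀²) prior on μ is conjugate. Posterior precision = 1/σ₀² + n/σ²; posterior mean is the precision-weighted average of μ₀ and x̄.
σ₀² = 110.78² = 12272.2084, σ² = 27.07² = 732.7849; σ² + n·σ₀² = 732.7849 + 13·12272.2084 = 160271.4941.
Posterior precision = 1/σ₀² + n/σ² = 1/12272.2084 + 13/732.7849 = (σ² + n·σ₀²)/(σ₀²σ²) = 160271.4941/(12272.2084·732.7849); posterior variance σₙ² = σ₀²σ²/(σ² + n·σ₀²) = 12272.2084·732.7849/160271.4941 = 56.110346.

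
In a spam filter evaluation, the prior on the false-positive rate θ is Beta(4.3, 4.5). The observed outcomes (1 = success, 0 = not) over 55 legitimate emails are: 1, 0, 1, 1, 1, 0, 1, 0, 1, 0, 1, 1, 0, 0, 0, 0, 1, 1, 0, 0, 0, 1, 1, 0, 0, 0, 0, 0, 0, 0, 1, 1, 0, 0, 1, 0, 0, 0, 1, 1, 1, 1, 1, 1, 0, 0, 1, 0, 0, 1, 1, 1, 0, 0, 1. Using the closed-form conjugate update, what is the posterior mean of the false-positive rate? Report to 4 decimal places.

The Beta prior is conjugate to a Binomial/Bernoulli likelihood; the update adds successes to α and failures to β.
Posterior: Beta(α+k, β+n−k) = Beta(4.3+26, 4.5+29) = Beta(30.3, 33.5).
Posterior mean = α/(α+β) = 30.3/63.8 = 0.4749.

0.4749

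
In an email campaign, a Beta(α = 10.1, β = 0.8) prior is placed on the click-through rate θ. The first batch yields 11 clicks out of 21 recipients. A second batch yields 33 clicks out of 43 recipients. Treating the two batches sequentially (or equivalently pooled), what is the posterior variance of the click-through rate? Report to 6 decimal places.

The Beta prior is conjugate to a Binomial/Bernoulli likelihood; the update adds successes to α and failures to β.
After batch 1: Beta(10.1+11, 0.8+10) = Beta(21.1, 10.8).
After batch 2: Beta(21.1+33, 10.8+10) = Beta(54.1, 20.8).
Var = αβ/((α+β)²(α+β+1)) = 54.1·20.8/(74.9²·75.9) = 0.002643.

0.002643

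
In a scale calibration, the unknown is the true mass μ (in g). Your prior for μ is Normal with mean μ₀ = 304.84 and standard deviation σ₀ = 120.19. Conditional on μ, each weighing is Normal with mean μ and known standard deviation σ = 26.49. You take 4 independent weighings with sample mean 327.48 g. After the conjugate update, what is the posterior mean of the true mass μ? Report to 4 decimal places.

327.2084

For Normal data with known variance σ², a Normal(μ₀, σ₀²) prior on μ is conjugate. Posterior precision = 1/σ₀² + n/σ²; posterior mean is the precision-weighted average of μ₀ and x̄.
n·x̄ = 4·327.48 = 1309.92.
σ₀² = 120.19² = 14445.6361, σ² = 26.49² = 701.7201; σ² + n·σ₀² = 701.7201 + 4·14445.6361 = 58484.2645.
Posterior mean = (μ₀/σ₀² + n·x̄/σ²)/(1/σ₀² + n/σ²) = (σ²·μ₀ + σ₀²·n·x̄)/(σ² + n·σ₀²) = (701.7201·304.84 + 14445.6361·1309.92)/58484.2645 = 19136539.995396/58484.2645 = 327.2084.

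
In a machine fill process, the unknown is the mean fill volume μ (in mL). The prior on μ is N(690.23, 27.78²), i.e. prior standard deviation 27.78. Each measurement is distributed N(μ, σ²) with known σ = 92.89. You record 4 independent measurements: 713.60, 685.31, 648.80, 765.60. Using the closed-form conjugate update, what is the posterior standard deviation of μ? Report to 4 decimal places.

For Normal data with known variance σ², a Normal(μ₀, σ₀²) prior on μ is conjugate. Posterior precision = 1/σ₀² + n/σ²; posterior mean is the precision-weighted average of μ₀ and x̄.
σ₀² = 27.78² = 771.7284, σ² = 92.89² = 8628.5521; σ² + n·σ₀² = 8628.5521 + 4·771.7284 = 11715.4657.
Posterior precision = 1/σ₀² + n/σ² = 1/771.7284 + 4/8628.5521 = (σ² + n·σ₀²)/(σ₀²σ²) = 11715.4657/(771.7284·8628.5521); posterior variance σₙ² = σ₀²σ²/(σ² + n·σ₀²) = 771.7284·8628.5521/11715.4657 = 568.385319.
Posterior SD = √σₙ² = √(771.7284·8628.5521/11715.4657) = 23.8408.

23.8408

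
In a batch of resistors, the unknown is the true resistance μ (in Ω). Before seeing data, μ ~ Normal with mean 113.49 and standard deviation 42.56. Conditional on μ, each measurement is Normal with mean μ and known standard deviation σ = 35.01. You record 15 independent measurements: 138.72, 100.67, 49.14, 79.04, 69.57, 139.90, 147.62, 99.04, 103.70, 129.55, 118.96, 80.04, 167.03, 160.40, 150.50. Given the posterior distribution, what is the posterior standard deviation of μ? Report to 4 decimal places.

For Normal data with known variance σ², a Normal(μ₀, σ₀²) prior on μ is conjugate. Posterior precision = 1/σ₀² + n/σ²; posterior mean is the precision-weighted average of μ₀ and x̄.
σ₀² = 42.56² = 1811.3536, σ² = 35.01² = 1225.7001; σ² + n·σ₀² = 1225.7001 + 15·1811.3536 = 28396.0041.
Posterior precision = 1/σ₀² + n/σ² = 1/1811.3536 + 15/1225.7001 = (σ² + n·σ₀²)/(σ₀²σ²) = 28396.0041/(1811.3536·1225.7001); posterior variance σₙ² = σ₀²σ²/(σ² + n·σ₀²) = 1811.3536·1225.7001/28396.0041 = 78.186222.
Posterior SD = √σₙ² = √(1811.3536·1225.7001/28396.0041) = 8.8423.

8.8423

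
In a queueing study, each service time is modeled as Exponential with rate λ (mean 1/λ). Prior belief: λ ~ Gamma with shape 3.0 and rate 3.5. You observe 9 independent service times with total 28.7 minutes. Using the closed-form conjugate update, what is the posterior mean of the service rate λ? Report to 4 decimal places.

With a Gamma(shape α, rate β) prior on the exponential rate λ, the posterior after n observations with total T = Σxᵢ is Gamma(α+n, β+T).
Posterior: Gamma(3.0+9, 3.5+28.7) = Gamma(12.0, 32.2).
Posterior mean of λ = α/β = 12.0/32.2 = 0.3727.

0.3727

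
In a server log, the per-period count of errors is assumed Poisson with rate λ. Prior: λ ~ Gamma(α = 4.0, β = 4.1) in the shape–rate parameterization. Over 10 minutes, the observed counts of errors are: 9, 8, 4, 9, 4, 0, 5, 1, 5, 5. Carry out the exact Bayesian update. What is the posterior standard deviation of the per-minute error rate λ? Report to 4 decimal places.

0.5212

With a Gamma(shape α, rate β) prior, the Poisson likelihood is conjugate: the posterior is Gamma(α + ΣXᵢ, β + n).
Sum of counts S = 50 over n = 10 minutes.
Posterior: Gamma(α+S, β+n) = Gamma(4.0+50, 4.1+10) = Gamma(54.0, 14.1).
SD = √α/β = √54.0/14.1 = 0.5212.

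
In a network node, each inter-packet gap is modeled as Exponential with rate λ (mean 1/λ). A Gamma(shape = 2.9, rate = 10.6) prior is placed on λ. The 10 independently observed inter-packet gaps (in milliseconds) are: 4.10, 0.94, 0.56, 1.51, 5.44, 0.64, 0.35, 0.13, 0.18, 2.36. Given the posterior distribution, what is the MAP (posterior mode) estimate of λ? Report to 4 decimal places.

0.4439

With a Gamma(shape α, rate β) prior on the exponential rate λ, the posterior after n observations with total T = Σxᵢ is Gamma(α+n, β+T).
Sum of observations T = 16.21 milliseconds; n = 10.
Posterior: Gamma(2.9+10, 10.6+16.21) = Gamma(12.9, 26.81).
Mode = (α−1)/β = 0.4439.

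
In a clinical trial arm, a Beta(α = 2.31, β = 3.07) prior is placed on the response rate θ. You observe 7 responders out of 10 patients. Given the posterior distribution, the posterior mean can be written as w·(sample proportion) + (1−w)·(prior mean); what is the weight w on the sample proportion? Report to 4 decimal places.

The Beta prior is conjugate to a Binomial/Bernoulli likelihood; the update adds successes to α and failures to β.
Posterior mean = (α₀+k)/(α₀+β₀+n) = [n/(α₀+β₀+n)]·(k/n) + [(α₀+β₀)/(α₀+β₀+n)]·α₀/(α₀+β₀), so only n and the prior enter the weight.
The weight on the data is w = n/(α₀+β₀+n) = 10/(2.31+3.07+10) = 10/15.38 = 0.6502.

0.6502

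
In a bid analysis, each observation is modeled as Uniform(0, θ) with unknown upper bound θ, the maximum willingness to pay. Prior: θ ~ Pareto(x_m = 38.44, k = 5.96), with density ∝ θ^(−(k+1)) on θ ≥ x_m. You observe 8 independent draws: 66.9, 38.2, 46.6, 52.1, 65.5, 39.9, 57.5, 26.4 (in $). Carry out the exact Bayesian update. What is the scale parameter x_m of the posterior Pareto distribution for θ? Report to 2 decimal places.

A Pareto(scale x_m, shape k) prior on the upper bound θ of Uniform(0, θ) is conjugate: posterior is Pareto(max(x_m, max xᵢ), k + n).
Sample maximum = 66.9; prior scale x_m = 38.44 → posterior scale = max = 66.90.
Posterior shape = 5.96 + 8 = 13.96.
Posterior scale x_m = 66.90.

66.90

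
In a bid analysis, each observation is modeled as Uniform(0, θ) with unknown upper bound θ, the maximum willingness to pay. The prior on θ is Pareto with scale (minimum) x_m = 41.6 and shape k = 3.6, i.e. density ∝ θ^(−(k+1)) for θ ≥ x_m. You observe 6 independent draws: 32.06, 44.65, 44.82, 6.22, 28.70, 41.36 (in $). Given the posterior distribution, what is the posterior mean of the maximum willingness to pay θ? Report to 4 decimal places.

A Pareto(scale x_m, shape k) prior on the upper bound θ of Uniform(0, θ) is conjugate: posterior is Pareto(max(x_m, max xᵢ), k + n).
Sample maximum = 44.82; prior scale x_m = 41.6 → posterior scale = max = 44.82.
Posterior shape = 3.6 + 6 = 9.6.
E[θ|data] = k·x_m/(k−1) = 9.6·44.82/8.6 = 50.0316.

50.0316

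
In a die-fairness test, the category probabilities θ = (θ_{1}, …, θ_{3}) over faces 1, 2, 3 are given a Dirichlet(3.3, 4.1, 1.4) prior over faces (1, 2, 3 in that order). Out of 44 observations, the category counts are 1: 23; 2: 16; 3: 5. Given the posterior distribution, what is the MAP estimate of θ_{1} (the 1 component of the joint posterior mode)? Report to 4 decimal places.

0.5080

The Dirichlet prior is conjugate to the Multinomial likelihood: each posterior αⱼ = prior αⱼ + observed count nⱼ.
Posterior concentration: (26.3, 20.1, 6.4), total = 52.8.
Joint mode component: (α_{1}−1)/(Σα−K) = 25.3/49.8 = 0.5080.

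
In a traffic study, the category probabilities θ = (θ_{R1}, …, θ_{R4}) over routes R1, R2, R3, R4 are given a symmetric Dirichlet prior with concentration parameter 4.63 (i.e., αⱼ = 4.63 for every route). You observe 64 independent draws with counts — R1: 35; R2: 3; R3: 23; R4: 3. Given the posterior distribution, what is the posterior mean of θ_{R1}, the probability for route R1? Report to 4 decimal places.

0.4802

The Dirichlet prior is conjugate to the Multinomial likelihood: each posterior αⱼ = prior αⱼ + observed count nⱼ.
Posterior concentration: (39.63, 7.63, 27.63, 7.63), total = 82.52.
E[θ_{R1}|data] = α_{R1}/Σα = 39.63/82.52 = 0.4802.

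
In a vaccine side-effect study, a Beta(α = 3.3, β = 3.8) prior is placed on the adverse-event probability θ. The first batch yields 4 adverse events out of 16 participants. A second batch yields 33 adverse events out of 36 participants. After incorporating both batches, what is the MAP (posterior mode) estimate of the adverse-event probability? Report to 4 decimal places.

0.6883

The Beta prior is conjugate to a Binomial/Bernoulli likelihood; the update adds successes to α and failures to β.
After batch 1: Beta(3.3+4, 3.8+12) = Beta(7.3, 15.8).
After batch 2: Beta(7.3+33, 15.8+3) = Beta(40.3, 18.8).
Mode of Beta(a,b) for a,b>1 is (a−1)/(a+b−2) = 39.3/57.1 = 0.6883.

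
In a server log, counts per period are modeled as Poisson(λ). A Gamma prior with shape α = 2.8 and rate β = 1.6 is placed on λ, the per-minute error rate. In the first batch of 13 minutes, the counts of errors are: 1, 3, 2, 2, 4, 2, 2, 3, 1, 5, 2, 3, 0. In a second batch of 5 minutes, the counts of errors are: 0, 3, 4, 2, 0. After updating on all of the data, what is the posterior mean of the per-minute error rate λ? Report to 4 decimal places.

With a Gamma(shape α, rate β) prior, the Poisson likelihood is conjugate: the posterior is Gamma(α + ΣXᵢ, β + n).
Batch 1: sum of counts S = 30 over n = 13 minutes.
After batch 1: Gamma(α+S, β+n) = Gamma(2.8+30, 1.6+13) = Gamma(32.8, 14.6).
Batch 2: sum of counts S = 9 over n = 5 minutes.
After batch 2: Gamma(α+S, β+n) = Gamma(32.8+9, 14.6+5) = Gamma(41.8, 19.6).
Posterior mean = α/β = 41.8/19.6 = 2.1327.

2.1327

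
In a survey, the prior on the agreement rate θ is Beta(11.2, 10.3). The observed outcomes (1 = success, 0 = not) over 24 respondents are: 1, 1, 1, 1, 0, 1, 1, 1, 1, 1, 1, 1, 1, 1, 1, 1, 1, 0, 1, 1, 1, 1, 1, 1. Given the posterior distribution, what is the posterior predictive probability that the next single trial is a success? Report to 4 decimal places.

The Beta prior is conjugate to a Binomial/Bernoulli likelihood; the update adds successes to α and failures to β.
Posterior: Beta(α+k, β+n−k) = Beta(11.2+22, 10.3+2) = Beta(33.2, 12.3).
For a single future Bernoulli trial, P(success | data) = α/(α+β) = 0.7297.

0.7297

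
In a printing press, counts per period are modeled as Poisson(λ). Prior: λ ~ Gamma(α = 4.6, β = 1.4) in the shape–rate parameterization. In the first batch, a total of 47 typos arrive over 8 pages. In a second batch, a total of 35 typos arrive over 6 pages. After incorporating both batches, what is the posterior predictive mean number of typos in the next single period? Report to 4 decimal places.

With a Gamma(shape α, rate β) prior, the Poisson likelihood is conjugate: the posterior is Gamma(α + ΣXᵢ, β + n).
After batch 1: Gamma(α+S, β+n) = Gamma(4.6+47, 1.4+8) = Gamma(51.6, 9.4).
After batch 2: Gamma(α+S, β+n) = Gamma(51.6+35, 9.4+6) = Gamma(86.6, 15.4).
The predictive distribution for one future period is NegBinom with mean α/β = 5.6234.

5.6234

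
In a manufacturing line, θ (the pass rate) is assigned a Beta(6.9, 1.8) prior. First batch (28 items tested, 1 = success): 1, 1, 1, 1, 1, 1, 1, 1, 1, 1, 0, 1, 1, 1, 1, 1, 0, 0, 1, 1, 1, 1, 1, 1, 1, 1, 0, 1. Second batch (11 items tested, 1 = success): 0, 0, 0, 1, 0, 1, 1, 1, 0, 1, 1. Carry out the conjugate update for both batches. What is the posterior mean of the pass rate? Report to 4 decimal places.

0.7736

The Beta prior is conjugate to a Binomial/Bernoulli likelihood; the update adds successes to α and failures to β.
After batch 1: Beta(6.9+24, 1.8+4) = Beta(30.9, 5.8).
After batch 2: Beta(30.9+6, 5.8+5) = Beta(36.9, 10.8).
Posterior mean = α/(α+β) = 36.9/47.7 = 0.7736.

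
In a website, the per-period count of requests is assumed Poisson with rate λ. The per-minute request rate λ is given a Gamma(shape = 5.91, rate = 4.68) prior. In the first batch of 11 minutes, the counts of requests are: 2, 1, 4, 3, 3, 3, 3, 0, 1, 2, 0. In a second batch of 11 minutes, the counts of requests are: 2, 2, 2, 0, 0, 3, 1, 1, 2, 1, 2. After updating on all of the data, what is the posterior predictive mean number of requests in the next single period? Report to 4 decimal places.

With a Gamma(shape α, rate β) prior, the Poisson likelihood is conjugate: the posterior is Gamma(α + ΣXᵢ, β + n).
Batch 1: sum of counts S = 22 over n = 11 minutes.
After batch 1: Gamma(α+S, β+n) = Gamma(5.91+22, 4.68+11) = Gamma(27.91, 15.68).
Batch 2: sum of counts S = 16 over n = 11 minutes.
After batch 2: Gamma(α+S, β+n) = Gamma(27.91+16, 15.68+11) = Gamma(43.91, 26.68).
The predictive distribution for one future period is NegBinom with mean α/β = 1.6458.

1.6458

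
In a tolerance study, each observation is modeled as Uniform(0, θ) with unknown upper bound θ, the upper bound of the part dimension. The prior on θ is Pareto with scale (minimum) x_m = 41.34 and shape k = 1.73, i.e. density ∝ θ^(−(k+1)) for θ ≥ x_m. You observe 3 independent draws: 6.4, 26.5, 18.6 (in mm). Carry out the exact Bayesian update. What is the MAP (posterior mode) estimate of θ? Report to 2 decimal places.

41.34

A Pareto(scale x_m, shape k) prior on the upper bound θ of Uniform(0, θ) is conjugate: posterior is Pareto(max(x_m, max xᵢ), k + n).
Sample maximum = 26.5; prior scale x_m = 41.34 → posterior scale = max = 41.34.
Posterior shape = 1.73 + 3 = 4.73.
The Pareto density is decreasing on [x_m, ∞), so the mode is x_m = 41.34.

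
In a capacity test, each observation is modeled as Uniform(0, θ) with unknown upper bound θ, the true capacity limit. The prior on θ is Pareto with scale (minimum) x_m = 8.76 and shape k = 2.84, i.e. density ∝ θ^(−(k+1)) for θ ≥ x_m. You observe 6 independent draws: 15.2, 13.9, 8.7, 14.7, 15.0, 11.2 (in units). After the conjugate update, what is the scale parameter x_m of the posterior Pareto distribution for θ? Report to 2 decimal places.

A Pareto(scale x_m, shape k) prior on the upper bound θ of Uniform(0, θ) is conjugate: posterior is Pareto(max(x_m, max xᵢ), k + n).
Sample maximum = 15.2; prior scale x_m = 8.76 → posterior scale = max = 15.20.
Posterior shape = 2.84 + 6 = 8.84.
Posterior scale x_m = 15.20.

15.20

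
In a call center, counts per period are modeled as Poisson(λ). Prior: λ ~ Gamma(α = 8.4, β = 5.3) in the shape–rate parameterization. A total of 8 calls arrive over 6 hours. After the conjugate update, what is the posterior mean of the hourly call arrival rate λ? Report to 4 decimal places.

1.4513

With a Gamma(shape α, rate β) prior, the Poisson likelihood is conjugate: the posterior is Gamma(α + ΣXᵢ, β + n).
Posterior: Gamma(α+S, β+n) = Gamma(8.4+8, 5.3+6) = Gamma(16.4, 11.3).
Posterior mean = α/β = 16.4/11.3 = 1.4513.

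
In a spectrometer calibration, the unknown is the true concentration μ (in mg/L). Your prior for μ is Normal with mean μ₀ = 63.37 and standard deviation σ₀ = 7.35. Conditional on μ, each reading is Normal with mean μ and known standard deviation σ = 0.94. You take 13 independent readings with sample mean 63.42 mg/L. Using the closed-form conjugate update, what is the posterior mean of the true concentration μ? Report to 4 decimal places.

For Normal data with known variance σ², a Normal(μ₀, σ₀²) prior on μ is conjugate. Posterior precision = 1/σ₀² + n/σ²; posterior mean is the precision-weighted average of μ₀ and x̄.
n·x̄ = 13·63.42 = 824.46.
σ₀² = 7.35² = 54.0225, σ² = 0.94² = 0.8836; σ² + n·σ₀² = 0.8836 + 13·54.0225 = 703.1761.
Posterior mean = (μ₀/σ₀² + n·x̄/σ²)/(1/σ₀² + n/σ²) = (σ²·μ₀ + σ₀²·n·x̄)/(σ² + n·σ₀²) = (0.8836·63.37 + 54.0225·824.46)/703.1761 = 44595.384082/703.1761 = 63.4199.

63.4199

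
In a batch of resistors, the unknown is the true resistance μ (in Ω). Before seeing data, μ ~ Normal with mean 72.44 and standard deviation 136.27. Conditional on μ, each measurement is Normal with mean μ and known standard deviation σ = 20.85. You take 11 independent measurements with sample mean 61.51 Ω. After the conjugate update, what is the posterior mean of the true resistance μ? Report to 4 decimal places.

61.5332

For Normal data with known variance σ², a Normal(μ₀, σ₀²) prior on μ is conjugate. Posterior precision = 1/σ₀² + n/σ²; posterior mean is the precision-weighted average of μ₀ and x̄.
n·x̄ = 11·61.51 = 676.61.
σ₀² = 136.27² = 18569.5129, σ² = 20.85² = 434.7225; σ² + n·σ₀² = 434.7225 + 11·18569.5129 = 204699.3644.
Posterior mean = (μ₀/σ₀² + n·x̄/σ²)/(1/σ₀² + n/σ²) = (σ²·μ₀ + σ₀²·n·x̄)/(σ² + n·σ₀²) = (434.7225·72.44 + 18569.5129·676.61)/204699.3644 = 12595809.421169/204699.3644 = 61.5332.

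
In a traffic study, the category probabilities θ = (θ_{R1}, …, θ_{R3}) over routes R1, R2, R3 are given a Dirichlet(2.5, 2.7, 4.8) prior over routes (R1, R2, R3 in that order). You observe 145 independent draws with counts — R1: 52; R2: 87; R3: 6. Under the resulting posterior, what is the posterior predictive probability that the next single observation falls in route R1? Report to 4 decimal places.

0.3516

The Dirichlet prior is conjugate to the Multinomial likelihood: each posterior αⱼ = prior αⱼ + observed count nⱼ.
Posterior concentration: (54.5, 89.7, 10.8), total = 155.0.
P(next = R1 | data) = α_{R1}/Σα = 0.3516.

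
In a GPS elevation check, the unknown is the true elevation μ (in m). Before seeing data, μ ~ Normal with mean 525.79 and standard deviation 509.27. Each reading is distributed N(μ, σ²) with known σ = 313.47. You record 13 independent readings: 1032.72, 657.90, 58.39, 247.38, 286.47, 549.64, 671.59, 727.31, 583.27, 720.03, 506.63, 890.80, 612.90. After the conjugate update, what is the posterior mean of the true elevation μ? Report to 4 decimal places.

For Normal data with known variance σ², a Normal(μ₀, σ₀²) prior on μ is conjugate. Posterior precision = 1/σ₀² + n/σ²; posterior mean is the precision-weighted average of μ₀ and x̄.
Σxᵢ = 1032.72 + 657.90 + 58.39 + 247.38 + 286.47 + 549.64 + 671.59 + 727.31 + 583.27 + 720.03 + 506.63 + 890.80 + 612.90 = 7545.03, so n·x̄ = 7545.03.
σ₀² = 509.27² = 259355.9329, σ² = 313.47² = 98263.4409; σ² + n·σ₀² = 98263.4409 + 13·259355.9329 = 3469890.5686.
Posterior mean = (μ₀/σ₀² + n·x̄/σ²)/(1/σ₀² + n/σ²) = (σ²·μ₀ + σ₀²·n·x̄)/(σ² + n·σ₀²) = (98263.4409·525.79 + 259355.9329·7545.03)/3469890.5686 = 2008514228.999298/3469890.5686 = 578.8408.

578.8408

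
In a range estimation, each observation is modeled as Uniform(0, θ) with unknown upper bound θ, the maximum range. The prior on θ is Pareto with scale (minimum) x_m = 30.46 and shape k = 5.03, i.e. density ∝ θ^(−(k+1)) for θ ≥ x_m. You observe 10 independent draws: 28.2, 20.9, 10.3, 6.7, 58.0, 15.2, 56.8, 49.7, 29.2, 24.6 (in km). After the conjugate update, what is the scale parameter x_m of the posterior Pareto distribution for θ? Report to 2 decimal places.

58.00

A Pareto(scale x_m, shape k) prior on the upper bound θ of Uniform(0, θ) is conjugate: posterior is Pareto(max(x_m, max xᵢ), k + n).
Sample maximum = 58.0; prior scale x_m = 30.46 → posterior scale = max = 58.00.
Posterior shape = 5.03 + 10 = 15.03.
Posterior scale x_m = 58.00.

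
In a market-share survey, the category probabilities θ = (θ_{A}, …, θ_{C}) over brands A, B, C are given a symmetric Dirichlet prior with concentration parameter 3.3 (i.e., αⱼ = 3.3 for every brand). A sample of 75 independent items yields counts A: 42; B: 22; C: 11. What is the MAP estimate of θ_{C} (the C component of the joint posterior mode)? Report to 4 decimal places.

The Dirichlet prior is conjugate to the Multinomial likelihood: each posterior αⱼ = prior αⱼ + observed count nⱼ.
Posterior concentration: (45.3, 25.3, 14.3), total = 84.9.
Joint mode component: (α_{C}−1)/(Σα−K) = 13.3/81.9 = 0.1624.

0.1624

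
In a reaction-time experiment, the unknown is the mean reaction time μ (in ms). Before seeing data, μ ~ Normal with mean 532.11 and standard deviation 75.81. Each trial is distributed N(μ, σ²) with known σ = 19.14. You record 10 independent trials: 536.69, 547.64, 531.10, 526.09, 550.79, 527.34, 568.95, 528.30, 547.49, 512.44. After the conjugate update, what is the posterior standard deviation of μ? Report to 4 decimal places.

6.0334

For Normal data with known variance σ², a Normal(μ₀, σ₀²) prior on μ is conjugate. Posterior precision = 1/σ₀² + n/σ²; posterior mean is the precision-weighted average of μ₀ and x̄.
σ₀² = 75.81² = 5747.1561, σ² = 19.14² = 366.3396; σ² + n·σ₀² = 366.3396 + 10·5747.1561 = 57837.9006.
Posterior precision = 1/σ₀² + n/σ² = 1/5747.1561 + 10/366.3396 = (σ² + n·σ₀²)/(σ₀²σ²) = 57837.9006/(5747.1561·366.3396); posterior variance σₙ² = σ₀²σ²/(σ² + n·σ₀²) = 5747.1561·366.3396/57837.9006 = 36.401924.
Posterior SD = √σₙ² = √(5747.1561·366.3396/57837.9006) = 6.0334.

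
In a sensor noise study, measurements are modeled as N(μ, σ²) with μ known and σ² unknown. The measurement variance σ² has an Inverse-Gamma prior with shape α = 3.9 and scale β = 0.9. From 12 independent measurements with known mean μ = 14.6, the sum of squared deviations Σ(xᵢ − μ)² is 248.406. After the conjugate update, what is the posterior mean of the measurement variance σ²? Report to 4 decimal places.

With known mean μ and an Inverse-Gamma(α, β) prior on σ², the Normal likelihood is conjugate: posterior is Inv-Gamma(α + n/2, β + Σ(xᵢ−μ)²/2).
Posterior: Inv-Gamma(3.9 + 12/2, 0.9 + 248.406/2) = Inv-Gamma(9.90, 125.1030).
E[σ²|data] = β/(α−1) = 125.1030/8.90 = 14.0565.

14.0565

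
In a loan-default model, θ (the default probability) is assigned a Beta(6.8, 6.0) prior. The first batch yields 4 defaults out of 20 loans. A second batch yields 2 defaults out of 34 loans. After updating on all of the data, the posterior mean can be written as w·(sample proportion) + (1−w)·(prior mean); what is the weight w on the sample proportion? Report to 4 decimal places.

0.8084

The Beta prior is conjugate to a Binomial/Bernoulli likelihood; the update adds successes to α and failures to β.
Total number of loans: n = 20 + 34 = 54.
Posterior mean = (α₀+k)/(α₀+β₀+n) = [n/(α₀+β₀+n)]·(k/n) + [(α₀+β₀)/(α₀+β₀+n)]·α₀/(α₀+β₀), so only n and the prior enter the weight.
The weight on the data is w = n/(α₀+β₀+n) = 54/(6.8+6.0+54) = 54/66.8 = 0.8084.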